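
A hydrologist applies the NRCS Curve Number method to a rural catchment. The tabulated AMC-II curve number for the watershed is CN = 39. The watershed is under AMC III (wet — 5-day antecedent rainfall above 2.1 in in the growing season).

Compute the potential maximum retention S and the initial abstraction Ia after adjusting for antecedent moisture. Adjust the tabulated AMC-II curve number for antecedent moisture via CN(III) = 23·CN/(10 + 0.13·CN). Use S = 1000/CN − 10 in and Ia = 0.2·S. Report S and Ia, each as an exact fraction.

Wet (AMC III): CN(III) = 23·39/(10 + 0.13·39) = 897/(1507/100) = 89700/1507 ≈ 59.522
Max retention: S = 1000/(89700/1507) − 10 = 6100/897 in (≈ 6.800 in)
Ia = 0.2S: 0.2·6.800 = 1.360 in (exactly 1220/897)

S = 6100/897 in ≈ 6.800 in; Ia = 1220/897 in ≈ 1.360 in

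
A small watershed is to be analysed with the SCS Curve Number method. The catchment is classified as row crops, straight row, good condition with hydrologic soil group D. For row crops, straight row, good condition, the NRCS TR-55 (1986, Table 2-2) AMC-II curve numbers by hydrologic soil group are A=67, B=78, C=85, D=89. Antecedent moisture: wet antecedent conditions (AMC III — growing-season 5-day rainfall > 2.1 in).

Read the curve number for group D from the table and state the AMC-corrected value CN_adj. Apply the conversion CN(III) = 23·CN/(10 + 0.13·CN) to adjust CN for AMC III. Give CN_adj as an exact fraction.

CN_adj = 204700/2157 ≈ 94.900

NRCS table: row crops, straight row, good condition, soil group D → CN(II) = 89
Wet (AMC III): CN(III) = 23·89/(10 + 0.13·89) = 2047/(2157/100) = 204700/2157 ≈ 94.900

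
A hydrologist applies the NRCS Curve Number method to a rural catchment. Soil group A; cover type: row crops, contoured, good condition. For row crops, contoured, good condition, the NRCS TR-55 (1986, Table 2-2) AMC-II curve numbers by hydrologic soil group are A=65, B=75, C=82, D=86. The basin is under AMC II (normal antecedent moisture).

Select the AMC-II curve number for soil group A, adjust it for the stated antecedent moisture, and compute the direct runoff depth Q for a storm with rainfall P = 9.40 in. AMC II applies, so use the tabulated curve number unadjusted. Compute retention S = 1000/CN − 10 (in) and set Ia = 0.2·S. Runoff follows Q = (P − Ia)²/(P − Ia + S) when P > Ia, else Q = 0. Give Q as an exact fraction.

Q = 292681/57915 in ≈ 5.054 in

NRCS table: row crops, contoured, good condition, soil group A → CN(II) = 65
Average conditions: CN = 65 (no AMC adjustment).
Max retention: S = 1000/65 − 10 = 70/13 in (≈ 5.385 in)
Ia = 0.2S: 0.2·5.385 = 1.077 in (exactly 14/13)
P − Ia = 9.400 − 1.077 = 541/65 ≈ 8.323 in (> 0, runoff occurs)
Runoff Q = (P−Ia)²/(P−Ia+S) = (8.323)²/(8.323+5.385) = 292681/57915 ≈ 5.054 in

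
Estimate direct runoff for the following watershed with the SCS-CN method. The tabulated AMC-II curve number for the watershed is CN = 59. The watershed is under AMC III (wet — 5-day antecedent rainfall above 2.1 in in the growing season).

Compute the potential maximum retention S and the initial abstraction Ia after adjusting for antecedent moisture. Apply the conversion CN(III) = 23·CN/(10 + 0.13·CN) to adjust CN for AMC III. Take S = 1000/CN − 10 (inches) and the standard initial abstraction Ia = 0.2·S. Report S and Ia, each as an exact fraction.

S = 4100/1357 in ≈ 3.021 in; Ia = 820/1357 in ≈ 0.604 in

CN(III) from CN(II)=59: (23·59)/(10 + 0.13·59) = 135700/1767 ≈ 76.797
S = 1000/(135700/1767) − 10 = 4100/1357 in ≈ 3.021 in
Ia = 0.2S: 0.2·3.021 = 0.604 in (exactly 820/1357)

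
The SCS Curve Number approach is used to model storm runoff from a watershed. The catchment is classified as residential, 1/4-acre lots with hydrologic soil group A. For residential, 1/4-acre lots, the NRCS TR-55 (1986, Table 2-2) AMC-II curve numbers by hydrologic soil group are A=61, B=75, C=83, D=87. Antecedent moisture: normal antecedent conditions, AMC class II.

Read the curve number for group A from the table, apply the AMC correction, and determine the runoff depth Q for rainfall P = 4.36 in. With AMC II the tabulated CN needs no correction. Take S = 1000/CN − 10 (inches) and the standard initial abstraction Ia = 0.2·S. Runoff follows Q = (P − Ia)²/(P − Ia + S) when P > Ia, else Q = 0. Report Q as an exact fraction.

Q = 22080601/22034725 in ≈ 1.002 in

NRCS table: residential, 1/4-acre lots, soil group A → CN(II) = 61
Average conditions: CN = 61 (no AMC adjustment).
S = 1000/61 − 10 = 390/61 in ≈ 6.393 in
Initial abstraction Ia = S/5 = (390/61)/5 = 78/61 ≈ 1.279 in
Excess rainfall: 4.360 − 1.279 = 3.081 in; P > Ia so Q > 0
Q = (4699/1525)²/((4699/1525) + 390/61) = (22080601/2325625)/(14449/1525) = 22080601/22034725 in ≈ 1.002 in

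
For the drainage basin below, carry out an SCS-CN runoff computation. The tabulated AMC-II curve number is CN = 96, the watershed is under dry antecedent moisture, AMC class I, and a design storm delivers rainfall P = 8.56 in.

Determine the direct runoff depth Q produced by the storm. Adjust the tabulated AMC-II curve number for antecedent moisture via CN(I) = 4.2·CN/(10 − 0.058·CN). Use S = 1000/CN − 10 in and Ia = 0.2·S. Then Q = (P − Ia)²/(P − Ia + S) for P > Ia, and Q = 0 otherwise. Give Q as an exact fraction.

Q = 693742921/92811600 in ≈ 7.475 in

Adjust CN=96 to AMC I: 4.2·96/(10 − 0.058·96) → (2016/5) ÷ (554/125) = 25200/277 ≈ 90.975
S = 1000/(25200/277) − 10 = 125/126 in ≈ 0.992 in
Ia = 0.2·(125/126) = 25/126 in ≈ 0.198 in
Since P=8.560 > Ia=0.198: effective rainfall P−Ia = 26339/3150 in
Runoff Q = (P−Ia)²/(P−Ia+S) = (8.362)²/(8.362+0.992) = 693742921/92811600 ≈ 7.475 in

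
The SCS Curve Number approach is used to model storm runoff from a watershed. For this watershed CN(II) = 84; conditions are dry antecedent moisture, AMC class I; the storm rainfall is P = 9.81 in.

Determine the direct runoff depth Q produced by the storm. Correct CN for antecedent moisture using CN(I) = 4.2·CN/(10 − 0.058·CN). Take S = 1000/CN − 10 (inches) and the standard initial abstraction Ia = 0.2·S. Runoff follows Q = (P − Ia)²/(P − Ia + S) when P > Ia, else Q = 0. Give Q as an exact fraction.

CN(I) from CN(II)=84: (4.2·84)/(10 − 0.058·84) = 44100/641 ≈ 68.799
Retention S: 1000/CN − 10 with CN=68.799 → S = 2000/441 ≈ 4.535 in
Ia = 0.2·(2000/441) = 400/441 in ≈ 0.907 in
P − Ia = 9.810 − 0.907 = 392621/44100 ≈ 8.903 in (> 0, runoff occurs)
Q = (392621/44100)²/((392621/44100) + 2000/441) = (154151249641/1944810000)/(592621/44100) = 154151249641/26134586100 in ≈ 5.898 in

Q = 154151249641/26134586100 in ≈ 5.898 in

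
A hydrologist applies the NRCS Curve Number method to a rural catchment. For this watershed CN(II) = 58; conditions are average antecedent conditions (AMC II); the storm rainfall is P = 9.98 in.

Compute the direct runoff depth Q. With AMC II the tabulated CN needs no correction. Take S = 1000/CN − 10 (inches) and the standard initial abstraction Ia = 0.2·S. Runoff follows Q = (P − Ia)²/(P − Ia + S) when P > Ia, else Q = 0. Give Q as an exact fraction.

CN(II) = 58; AMC II needs no correction.
Retention S: 1000/CN − 10 with CN=58.000 → S = 210/29 ≈ 7.241 in
Initial abstraction Ia = S/5 = (210/29)/5 = 42/29 ≈ 1.448 in
P − Ia = 9.980 − 1.448 = 12371/1450 ≈ 8.532 in (> 0, runoff occurs)
Runoff Q = (P−Ia)²/(P−Ia+S) = (8.532)²/(8.532+7.241) = 153041641/33162950 ≈ 4.615 in

Q = 153041641/33162950 in ≈ 4.615 in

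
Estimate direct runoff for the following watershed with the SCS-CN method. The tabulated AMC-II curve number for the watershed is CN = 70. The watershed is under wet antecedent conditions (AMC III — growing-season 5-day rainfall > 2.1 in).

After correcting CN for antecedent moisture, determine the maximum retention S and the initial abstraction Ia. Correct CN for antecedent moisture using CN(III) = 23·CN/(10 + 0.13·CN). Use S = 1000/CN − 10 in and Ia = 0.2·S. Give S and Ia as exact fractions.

Wet (AMC III): CN(III) = 23·70/(10 + 0.13·70) = 1610/(191/10) = 16100/191 ≈ 84.293
S = 1000/(16100/191) − 10 = 300/161 in ≈ 1.863 in
Initial abstraction Ia = S/5 = (300/161)/5 = 60/161 ≈ 0.373 in

S = 300/161 in ≈ 1.863 in; Ia = 60/161 in ≈ 0.373 in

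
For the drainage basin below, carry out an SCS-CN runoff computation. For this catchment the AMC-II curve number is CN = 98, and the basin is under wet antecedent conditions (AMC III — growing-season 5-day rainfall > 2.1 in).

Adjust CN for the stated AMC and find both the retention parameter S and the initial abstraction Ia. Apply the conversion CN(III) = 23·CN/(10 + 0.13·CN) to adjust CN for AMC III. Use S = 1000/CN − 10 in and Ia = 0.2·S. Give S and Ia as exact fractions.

S = 100/1127 in ≈ 0.089 in; Ia = 20/1127 in ≈ 0.018 in

Adjust CN=98 to AMC III: 23·98/(10 + 0.13·98) → 2254 ÷ (1137/50) = 112700/1137 ≈ 99.120
S = 1000/(112700/1137) − 10 = 100/1127 in ≈ 0.089 in
Ia = 0.2S: 0.2·0.089 = 0.018 in (exactly 20/1127)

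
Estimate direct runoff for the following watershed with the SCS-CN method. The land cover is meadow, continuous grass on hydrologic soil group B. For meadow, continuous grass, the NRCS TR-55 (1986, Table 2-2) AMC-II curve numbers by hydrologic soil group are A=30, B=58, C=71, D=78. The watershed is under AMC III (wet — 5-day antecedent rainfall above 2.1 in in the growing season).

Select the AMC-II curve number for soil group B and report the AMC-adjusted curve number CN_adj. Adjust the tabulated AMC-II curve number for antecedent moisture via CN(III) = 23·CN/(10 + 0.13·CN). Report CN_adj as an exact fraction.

NRCS table: meadow, continuous grass, soil group B → CN(II) = 58
Adjust CN=58 to AMC III: 23·58/(10 + 0.13·58) → 1334 ÷ (877/50) = 66700/877 ≈ 76.055

CN_adj = 66700/877 ≈ 76.055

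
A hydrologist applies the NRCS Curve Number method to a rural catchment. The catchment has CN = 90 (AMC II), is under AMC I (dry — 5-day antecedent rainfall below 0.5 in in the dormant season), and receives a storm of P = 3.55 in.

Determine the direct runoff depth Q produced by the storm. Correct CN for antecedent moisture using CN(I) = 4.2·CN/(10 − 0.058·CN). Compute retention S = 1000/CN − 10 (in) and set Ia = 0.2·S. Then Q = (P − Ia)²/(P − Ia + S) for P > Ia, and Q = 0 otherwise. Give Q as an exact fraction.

Q = 130393561/80963820 in ≈ 1.611 in

Dry (AMC I): CN(I) = 4.2·90/(10 − 0.058·90) = 378/(239/50) = 18900/239 ≈ 79.079
S = 1000/(18900/239) − 10 = 500/189 in ≈ 2.646 in
Ia = 0.2·(500/189) = 100/189 in ≈ 0.529 in
Excess rainfall: 3.550 − 0.529 = 3.021 in; P > Ia so Q > 0
Runoff Q = (P−Ia)²/(P−Ia+S) = (3.021)²/(3.021+2.646) = 130393561/80963820 ≈ 1.611 in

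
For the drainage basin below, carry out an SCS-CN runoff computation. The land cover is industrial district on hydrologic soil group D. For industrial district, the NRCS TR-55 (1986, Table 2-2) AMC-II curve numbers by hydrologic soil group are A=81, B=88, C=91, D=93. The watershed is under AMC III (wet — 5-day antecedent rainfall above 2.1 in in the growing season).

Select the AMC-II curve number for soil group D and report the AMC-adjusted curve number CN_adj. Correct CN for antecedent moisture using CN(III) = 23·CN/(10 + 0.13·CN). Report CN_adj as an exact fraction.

CN_adj = 213900/2209 ≈ 96.831

NRCS table: industrial district, soil group D → CN(II) = 93
Adjust CN=93 to AMC III: 23·93/(10 + 0.13·93) → 2139 ÷ (2209/100) = 213900/2209 ≈ 96.831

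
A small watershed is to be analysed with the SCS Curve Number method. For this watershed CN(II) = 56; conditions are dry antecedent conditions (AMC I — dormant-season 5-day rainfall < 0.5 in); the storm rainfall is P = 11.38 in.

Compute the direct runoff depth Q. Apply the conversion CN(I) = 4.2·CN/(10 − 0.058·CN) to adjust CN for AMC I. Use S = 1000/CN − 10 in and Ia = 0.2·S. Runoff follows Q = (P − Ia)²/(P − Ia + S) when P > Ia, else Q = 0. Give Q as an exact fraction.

Q = 3152036449/1423276050 in ≈ 2.215 in

Adjust CN=56 to AMC I: 4.2·56/(10 − 0.058·56) → (1176/5) ÷ (844/125) = 7350/211 ≈ 34.834
Retention S: 1000/CN − 10 with CN=34.834 → S = 2750/147 ≈ 18.707 in
Ia = 0.2S: 0.2·18.707 = 3.741 in (exactly 550/147)
P − Ia = 11.380 − 3.741 = 56143/7350 ≈ 7.639 in (> 0, runoff occurs)
Runoff Q = (P−Ia)²/(P−Ia+S) = (7.639)²/(7.639+18.707) = 3152036449/1423276050 ≈ 2.215 in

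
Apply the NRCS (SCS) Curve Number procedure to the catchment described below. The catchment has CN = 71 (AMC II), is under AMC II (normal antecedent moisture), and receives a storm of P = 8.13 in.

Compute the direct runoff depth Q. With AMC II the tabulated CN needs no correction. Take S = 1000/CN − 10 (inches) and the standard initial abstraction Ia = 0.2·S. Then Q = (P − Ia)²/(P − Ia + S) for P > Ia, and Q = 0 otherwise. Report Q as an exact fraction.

Q = 2695997929/574553300 in ≈ 4.692 in

Average conditions: CN = 71 (no AMC adjustment).
S = 1000/71 − 10 = 290/71 in ≈ 4.085 in
Initial abstraction Ia = S/5 = (290/71)/5 = 58/71 ≈ 0.817 in
P − Ia = 8.130 − 0.817 = 51923/7100 ≈ 7.313 in (> 0, runoff occurs)
Q = (51923/7100)²/((51923/7100) + 290/71) = (2695997929/50410000)/(80923/7100) = 2695997929/574553300 in ≈ 4.692 in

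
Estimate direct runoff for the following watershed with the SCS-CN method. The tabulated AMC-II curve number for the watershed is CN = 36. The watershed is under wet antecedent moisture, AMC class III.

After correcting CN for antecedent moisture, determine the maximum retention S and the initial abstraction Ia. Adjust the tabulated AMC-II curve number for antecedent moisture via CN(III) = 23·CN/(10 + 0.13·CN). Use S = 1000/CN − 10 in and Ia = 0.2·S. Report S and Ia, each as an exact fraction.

S = 1600/207 in ≈ 7.729 in; Ia = 320/207 in ≈ 1.546 in

Wet (AMC III): CN(III) = 23·36/(10 + 0.13·36) = 828/(367/25) = 20700/367 ≈ 56.403
Max retention: S = 1000/(20700/367) − 10 = 1600/207 in (≈ 7.729 in)
Ia = 0.2S: 0.2·7.729 = 1.546 in (exactly 320/207)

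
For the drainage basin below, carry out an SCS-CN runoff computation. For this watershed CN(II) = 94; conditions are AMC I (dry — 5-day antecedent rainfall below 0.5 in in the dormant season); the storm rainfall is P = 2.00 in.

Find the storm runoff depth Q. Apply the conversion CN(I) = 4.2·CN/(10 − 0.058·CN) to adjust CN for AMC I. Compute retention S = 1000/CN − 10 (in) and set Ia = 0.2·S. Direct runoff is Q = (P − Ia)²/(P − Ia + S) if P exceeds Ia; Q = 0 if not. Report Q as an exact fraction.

Q = 155682/174041 in ≈ 0.895 in

CN(I) from CN(II)=94: (4.2·94)/(10 − 0.058·94) = 32900/379 ≈ 86.807
S = 1000/(32900/379) − 10 = 500/329 in ≈ 1.520 in
Initial abstraction Ia = S/5 = (500/329)/5 = 100/329 ≈ 0.304 in
Excess rainfall: 2.000 − 0.304 = 1.696 in; P > Ia so Q > 0
Q: (558/329)² ÷ (1058/329) = 155682/174041 in (≈ 0.895 in)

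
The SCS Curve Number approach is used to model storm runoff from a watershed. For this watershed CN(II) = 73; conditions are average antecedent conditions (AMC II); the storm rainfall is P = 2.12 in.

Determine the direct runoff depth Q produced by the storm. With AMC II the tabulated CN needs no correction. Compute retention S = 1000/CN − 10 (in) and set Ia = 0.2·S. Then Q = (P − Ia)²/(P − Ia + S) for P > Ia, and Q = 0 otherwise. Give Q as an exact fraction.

Average conditions: CN = 73 (no AMC adjustment).
S = 1000/73 − 10 = 270/73 in ≈ 3.699 in
Initial abstraction Ia = S/5 = (270/73)/5 = 54/73 ≈ 0.740 in
P − Ia = 2.120 − 0.740 = 2519/1825 ≈ 1.380 in (> 0, runoff occurs)
Runoff Q = (P−Ia)²/(P−Ia+S) = (1.380)²/(1.380+3.699) = 6345361/16915925 ≈ 0.375 in

Q = 6345361/16915925 in ≈ 0.375 in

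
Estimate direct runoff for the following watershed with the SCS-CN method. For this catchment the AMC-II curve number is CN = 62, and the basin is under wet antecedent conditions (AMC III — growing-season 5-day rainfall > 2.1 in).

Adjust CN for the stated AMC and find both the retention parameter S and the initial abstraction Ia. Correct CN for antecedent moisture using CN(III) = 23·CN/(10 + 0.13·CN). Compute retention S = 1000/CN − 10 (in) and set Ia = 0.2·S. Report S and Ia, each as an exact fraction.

S = 1900/713 in ≈ 2.665 in; Ia = 380/713 in ≈ 0.533 in

Wet (AMC III): CN(III) = 23·62/(10 + 0.13·62) = 1426/(903/50) = 71300/903 ≈ 78.959
Retention S: 1000/CN − 10 with CN=78.959 → S = 1900/713 ≈ 2.665 in
Initial abstraction Ia = S/5 = (1900/713)/5 = 380/713 ≈ 0.533 in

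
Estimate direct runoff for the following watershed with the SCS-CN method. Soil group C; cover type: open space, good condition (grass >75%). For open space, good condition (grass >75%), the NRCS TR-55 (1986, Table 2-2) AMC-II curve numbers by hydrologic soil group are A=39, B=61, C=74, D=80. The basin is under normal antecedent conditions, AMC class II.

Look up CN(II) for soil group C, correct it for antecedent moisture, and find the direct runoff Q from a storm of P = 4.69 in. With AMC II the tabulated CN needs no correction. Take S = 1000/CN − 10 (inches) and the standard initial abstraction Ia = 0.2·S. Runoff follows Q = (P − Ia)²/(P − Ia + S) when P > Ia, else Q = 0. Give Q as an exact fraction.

NRCS table: open space, good condition (grass >75%), soil group C → CN(II) = 74
AMC II — tabulated CN = 74 applies directly.
S = 1000/74 − 10 = 130/37 in ≈ 3.514 in
Ia = 0.2S: 0.2·3.514 = 0.703 in (exactly 26/37)
P − Ia = 4.690 − 0.703 = 14753/3700 ≈ 3.987 in (> 0, runoff occurs)
Runoff Q = (P−Ia)²/(P−Ia+S) = (3.987)²/(3.987+3.514) = 217651009/102686100 ≈ 2.120 in

Q = 217651009/102686100 in ≈ 2.120 in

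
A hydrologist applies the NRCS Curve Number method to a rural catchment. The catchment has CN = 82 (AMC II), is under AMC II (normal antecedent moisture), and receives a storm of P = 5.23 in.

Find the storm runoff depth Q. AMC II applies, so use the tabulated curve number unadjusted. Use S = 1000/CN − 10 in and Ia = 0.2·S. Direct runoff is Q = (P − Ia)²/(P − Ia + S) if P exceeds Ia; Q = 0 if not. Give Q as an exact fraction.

Average conditions: CN = 82 (no AMC adjustment).
S = 1000/82 − 10 = 90/41 in ≈ 2.195 in
Ia = 0.2·(90/41) = 18/41 in ≈ 0.439 in
P − Ia = 5.230 − 0.439 = 19643/4100 ≈ 4.791 in (> 0, runoff occurs)
Q = (19643/4100)²/((19643/4100) + 90/41) = (385847449/16810000)/(28643/4100) = 385847449/117436300 in ≈ 3.286 in

Q = 385847449/117436300 in ≈ 3.286 in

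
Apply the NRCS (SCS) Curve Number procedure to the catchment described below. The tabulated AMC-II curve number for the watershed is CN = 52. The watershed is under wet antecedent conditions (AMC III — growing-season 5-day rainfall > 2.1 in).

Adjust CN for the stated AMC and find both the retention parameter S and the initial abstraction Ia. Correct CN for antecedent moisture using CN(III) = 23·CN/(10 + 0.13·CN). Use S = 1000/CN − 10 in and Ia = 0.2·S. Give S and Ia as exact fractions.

Wet (AMC III): CN(III) = 23·52/(10 + 0.13·52) = 1196/(419/25) = 29900/419 ≈ 71.360
Retention S: 1000/CN − 10 with CN=71.360 → S = 1200/299 ≈ 4.013 in
Initial abstraction Ia = S/5 = (1200/299)/5 = 240/299 ≈ 0.803 in

S = 1200/299 in ≈ 4.013 in; Ia = 240/299 in ≈ 0.803 in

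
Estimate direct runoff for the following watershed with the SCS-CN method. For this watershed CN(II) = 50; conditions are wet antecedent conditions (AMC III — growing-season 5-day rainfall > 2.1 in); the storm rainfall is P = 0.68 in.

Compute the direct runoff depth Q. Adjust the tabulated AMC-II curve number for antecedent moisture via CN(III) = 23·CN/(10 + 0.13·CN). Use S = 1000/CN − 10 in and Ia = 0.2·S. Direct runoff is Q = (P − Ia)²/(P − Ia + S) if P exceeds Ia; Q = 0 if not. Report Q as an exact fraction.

Adjust CN=50 to AMC III: 23·50/(10 + 0.13·50) → 1150 ÷ (33/2) = 2300/33 ≈ 69.697
S = 1000/(2300/33) − 10 = 100/23 in ≈ 4.348 in
Ia = 0.2·(100/23) = 20/23 in ≈ 0.870 in
P = 0.680 ≤ Ia = 0.870 in: entire storm abstracted, Q = 0.

Q = 0 in ≈ 0.000 in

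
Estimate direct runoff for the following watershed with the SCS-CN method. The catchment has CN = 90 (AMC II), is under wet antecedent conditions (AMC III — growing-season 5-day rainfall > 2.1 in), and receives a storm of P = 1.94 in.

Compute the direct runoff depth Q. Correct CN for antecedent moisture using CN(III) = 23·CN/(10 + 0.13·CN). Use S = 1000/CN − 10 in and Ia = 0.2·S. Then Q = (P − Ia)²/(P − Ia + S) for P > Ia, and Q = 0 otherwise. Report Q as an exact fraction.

Q = 364008241/249217650 in ≈ 1.461 in

Adjust CN=90 to AMC III: 23·90/(10 + 0.13·90) → 2070 ÷ (217/10) = 20700/217 ≈ 95.392
Max retention: S = 1000/(20700/217) − 10 = 100/207 in (≈ 0.483 in)
Ia = 0.2S: 0.2·0.483 = 0.097 in (exactly 20/207)
P − Ia = 1.940 − 0.097 = 19079/10350 ≈ 1.843 in (> 0, runoff occurs)
Runoff Q = (P−Ia)²/(P−Ia+S) = (1.843)²/(1.843+0.483) = 364008241/249217650 ≈ 1.461 in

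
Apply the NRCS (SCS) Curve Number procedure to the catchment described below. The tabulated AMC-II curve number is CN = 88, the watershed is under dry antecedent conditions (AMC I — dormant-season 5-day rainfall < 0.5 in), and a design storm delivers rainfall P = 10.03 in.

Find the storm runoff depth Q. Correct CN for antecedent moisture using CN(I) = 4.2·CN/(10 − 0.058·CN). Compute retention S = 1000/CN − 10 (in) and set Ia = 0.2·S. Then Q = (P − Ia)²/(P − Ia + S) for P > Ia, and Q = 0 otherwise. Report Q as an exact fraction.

Q = 5217317361/748678700 in ≈ 6.969 in

CN(I) from CN(II)=88: (4.2·88)/(10 − 0.058·88) = 3850/51 ≈ 75.490
S = 1000/(3850/51) − 10 = 250/77 in ≈ 3.247 in
Ia = 0.2·(250/77) = 50/77 in ≈ 0.649 in
P − Ia = 10.030 − 0.649 = 72231/7700 ≈ 9.381 in (> 0, runoff occurs)
Q: (72231/7700)² ÷ (97231/7700) = 5217317361/748678700 in (≈ 6.969 in)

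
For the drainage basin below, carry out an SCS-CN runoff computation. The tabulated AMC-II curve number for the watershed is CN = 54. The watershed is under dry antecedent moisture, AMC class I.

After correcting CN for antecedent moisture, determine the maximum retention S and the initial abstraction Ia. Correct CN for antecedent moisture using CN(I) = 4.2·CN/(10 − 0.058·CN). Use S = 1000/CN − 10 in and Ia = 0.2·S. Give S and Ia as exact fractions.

CN(I) from CN(II)=54: (4.2·54)/(10 − 0.058·54) = 56700/1717 ≈ 33.023
S = 1000/(56700/1717) − 10 = 11500/567 in ≈ 20.282 in
Ia = 0.2·(11500/567) = 2300/567 in ≈ 4.056 in

S = 11500/567 in ≈ 20.282 in; Ia = 2300/567 in ≈ 4.056 in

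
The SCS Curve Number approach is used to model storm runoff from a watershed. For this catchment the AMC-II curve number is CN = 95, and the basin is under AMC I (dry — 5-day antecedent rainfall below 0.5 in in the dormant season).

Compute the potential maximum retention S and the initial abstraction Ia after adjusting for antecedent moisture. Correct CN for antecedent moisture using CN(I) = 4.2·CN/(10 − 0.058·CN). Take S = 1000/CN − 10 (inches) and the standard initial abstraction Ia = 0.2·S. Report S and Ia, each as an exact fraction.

Adjust CN=95 to AMC I: 4.2·95/(10 − 0.058·95) → 399 ÷ (449/100) = 39900/449 ≈ 88.864
Max retention: S = 1000/(39900/449) − 10 = 500/399 in (≈ 1.253 in)
Initial abstraction Ia = S/5 = (500/399)/5 = 100/399 ≈ 0.251 in

S = 500/399 in ≈ 1.253 in; Ia = 100/399 in ≈ 0.251 in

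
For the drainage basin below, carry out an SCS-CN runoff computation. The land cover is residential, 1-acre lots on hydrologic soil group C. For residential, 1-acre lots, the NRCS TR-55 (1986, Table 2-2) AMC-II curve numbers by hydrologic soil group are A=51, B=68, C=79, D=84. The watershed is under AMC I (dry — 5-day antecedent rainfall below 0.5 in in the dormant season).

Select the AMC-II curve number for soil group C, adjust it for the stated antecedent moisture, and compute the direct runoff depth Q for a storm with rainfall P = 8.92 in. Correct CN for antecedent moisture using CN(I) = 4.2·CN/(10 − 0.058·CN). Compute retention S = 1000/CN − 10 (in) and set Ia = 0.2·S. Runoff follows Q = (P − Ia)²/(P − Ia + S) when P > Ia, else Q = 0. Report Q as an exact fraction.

NRCS table: residential, 1-acre lots, soil group C → CN(II) = 79
Dry (AMC I): CN(I) = 4.2·79/(10 − 0.058·79) = (1659/5)/(2709/500) = 7900/129 ≈ 61.240
Max retention: S = 1000/(7900/129) − 10 = 500/79 in (≈ 6.329 in)
Ia = 0.2·(500/79) = 100/79 in ≈ 1.266 in
Since P=8.920 > Ia=1.266: effective rainfall P−Ia = 15117/1975 in
Q = (15117/1975)²/((15117/1975) + 500/79) = (228523689/3900625)/(27617/1975) = 228523689/54543575 in ≈ 4.190 in

Q = 228523689/54543575 in ≈ 4.190 in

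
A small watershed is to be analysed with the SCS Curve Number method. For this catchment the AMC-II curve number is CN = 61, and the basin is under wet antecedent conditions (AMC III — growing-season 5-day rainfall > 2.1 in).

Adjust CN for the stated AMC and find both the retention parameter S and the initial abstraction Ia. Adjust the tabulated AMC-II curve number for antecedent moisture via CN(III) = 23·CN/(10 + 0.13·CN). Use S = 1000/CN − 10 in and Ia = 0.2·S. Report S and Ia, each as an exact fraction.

S = 3900/1403 in ≈ 2.780 in; Ia = 780/1403 in ≈ 0.556 in

Wet (AMC III): CN(III) = 23·61/(10 + 0.13·61) = 1403/(1793/100) = 140300/1793 ≈ 78.249
S = 1000/(140300/1793) − 10 = 3900/1403 in ≈ 2.780 in
Ia = 0.2S: 0.2·2.780 = 0.556 in (exactly 780/1403)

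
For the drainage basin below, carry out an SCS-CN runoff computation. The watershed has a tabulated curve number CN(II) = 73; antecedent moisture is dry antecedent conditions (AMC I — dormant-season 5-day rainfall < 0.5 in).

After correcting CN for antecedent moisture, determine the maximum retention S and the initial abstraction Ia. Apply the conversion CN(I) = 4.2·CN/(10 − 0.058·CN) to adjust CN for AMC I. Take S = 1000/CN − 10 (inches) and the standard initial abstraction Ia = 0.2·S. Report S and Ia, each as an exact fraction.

S = 4500/511 in ≈ 8.806 in; Ia = 900/511 in ≈ 1.761 in

Adjust CN=73 to AMC I: 4.2·73/(10 − 0.058·73) → (1533/5) ÷ (2883/500) = 51100/961 ≈ 53.174
Max retention: S = 1000/(51100/961) − 10 = 4500/511 in (≈ 8.806 in)
Initial abstraction Ia = S/5 = (4500/511)/5 = 900/511 ≈ 1.761 in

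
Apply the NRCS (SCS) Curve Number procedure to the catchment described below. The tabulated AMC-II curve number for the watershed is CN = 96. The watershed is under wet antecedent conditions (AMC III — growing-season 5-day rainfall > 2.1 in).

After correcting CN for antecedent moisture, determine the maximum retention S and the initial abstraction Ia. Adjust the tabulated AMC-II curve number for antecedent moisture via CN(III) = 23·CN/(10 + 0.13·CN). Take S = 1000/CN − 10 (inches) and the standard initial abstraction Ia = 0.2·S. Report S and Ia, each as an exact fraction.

S = 25/138 in ≈ 0.181 in; Ia = 5/138 in ≈ 0.036 in

CN(III) from CN(II)=96: (23·96)/(10 + 0.13·96) = 27600/281 ≈ 98.221
S = 1000/(27600/281) − 10 = 25/138 in ≈ 0.181 in
Initial abstraction Ia = S/5 = (25/138)/5 = 5/138 ≈ 0.036 in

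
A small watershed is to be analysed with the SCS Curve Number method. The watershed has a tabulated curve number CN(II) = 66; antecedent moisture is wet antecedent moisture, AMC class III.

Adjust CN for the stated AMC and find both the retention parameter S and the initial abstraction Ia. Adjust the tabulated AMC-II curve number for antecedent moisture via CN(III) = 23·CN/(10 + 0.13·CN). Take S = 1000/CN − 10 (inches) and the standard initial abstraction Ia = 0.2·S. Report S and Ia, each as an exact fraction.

Wet (AMC III): CN(III) = 23·66/(10 + 0.13·66) = 1518/(929/50) = 75900/929 ≈ 81.701
Max retention: S = 1000/(75900/929) − 10 = 1700/759 in (≈ 2.240 in)
Ia = 0.2·(1700/759) = 340/759 in ≈ 0.448 in

S = 1700/759 in ≈ 2.240 in; Ia = 340/759 in ≈ 0.448 in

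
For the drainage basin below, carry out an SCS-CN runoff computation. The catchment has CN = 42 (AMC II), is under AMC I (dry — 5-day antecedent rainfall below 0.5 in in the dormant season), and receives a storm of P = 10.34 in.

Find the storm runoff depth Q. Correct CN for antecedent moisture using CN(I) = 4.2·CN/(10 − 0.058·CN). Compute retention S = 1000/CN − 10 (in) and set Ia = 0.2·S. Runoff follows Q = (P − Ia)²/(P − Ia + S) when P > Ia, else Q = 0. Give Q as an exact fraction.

Dry (AMC I): CN(I) = 4.2·42/(10 − 0.058·42) = (882/5)/(1891/250) = 44100/1891 ≈ 23.321
Retention S: 1000/CN − 10 with CN=23.321 → S = 14500/441 ≈ 32.880 in
Ia = 0.2·(14500/441) = 2900/441 in ≈ 6.576 in
Since P=10.340 > Ia=6.576: effective rainfall P−Ia = 82997/22050 in
Q = (82997/22050)²/((82997/22050) + 14500/441) = (6888502009/486202500)/(807997/22050) = 6888502009/17816333850 in ≈ 0.387 in

Q = 6888502009/17816333850 in ≈ 0.387 in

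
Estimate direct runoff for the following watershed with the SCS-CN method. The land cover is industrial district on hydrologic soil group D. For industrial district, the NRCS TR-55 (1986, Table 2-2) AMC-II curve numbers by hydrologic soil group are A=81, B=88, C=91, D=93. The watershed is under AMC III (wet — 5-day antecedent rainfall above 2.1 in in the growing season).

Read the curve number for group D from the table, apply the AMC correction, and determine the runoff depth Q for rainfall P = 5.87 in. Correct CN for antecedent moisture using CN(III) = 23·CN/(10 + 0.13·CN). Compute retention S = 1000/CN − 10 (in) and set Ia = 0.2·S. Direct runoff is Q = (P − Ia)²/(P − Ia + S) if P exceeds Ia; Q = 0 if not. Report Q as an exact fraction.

Q = 1541553177649/280549742700 in ≈ 5.495 in

NRCS table: industrial district, soil group D → CN(II) = 93
Wet (AMC III): CN(III) = 23·93/(10 + 0.13·93) = 2139/(2209/100) = 213900/2209 ≈ 96.831
S = 1000/(213900/2209) − 10 = 700/2139 in ≈ 0.327 in
Initial abstraction Ia = S/5 = (700/2139)/5 = 140/2139 ≈ 0.065 in
Since P=5.870 > Ia=0.065: effective rainfall P−Ia = 1241593/213900 in
Q = (1241593/213900)²/((1241593/213900) + 700/2139) = (1541553177649/45753210000)/(1311593/213900) = 1541553177649/280549742700 in ≈ 5.495 in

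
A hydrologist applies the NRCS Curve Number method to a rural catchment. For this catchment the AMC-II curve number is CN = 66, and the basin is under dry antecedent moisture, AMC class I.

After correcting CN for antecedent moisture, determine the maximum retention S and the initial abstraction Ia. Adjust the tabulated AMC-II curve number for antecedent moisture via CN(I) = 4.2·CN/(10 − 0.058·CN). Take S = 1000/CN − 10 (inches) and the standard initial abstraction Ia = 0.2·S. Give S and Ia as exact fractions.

CN(I) from CN(II)=66: (4.2·66)/(10 − 0.058·66) = 69300/1543 ≈ 44.913
S = 1000/(69300/1543) − 10 = 8500/693 in ≈ 12.266 in
Initial abstraction Ia = S/5 = (8500/693)/5 = 1700/693 ≈ 2.453 in

S = 8500/693 in ≈ 12.266 in; Ia = 1700/693 in ≈ 2.453 in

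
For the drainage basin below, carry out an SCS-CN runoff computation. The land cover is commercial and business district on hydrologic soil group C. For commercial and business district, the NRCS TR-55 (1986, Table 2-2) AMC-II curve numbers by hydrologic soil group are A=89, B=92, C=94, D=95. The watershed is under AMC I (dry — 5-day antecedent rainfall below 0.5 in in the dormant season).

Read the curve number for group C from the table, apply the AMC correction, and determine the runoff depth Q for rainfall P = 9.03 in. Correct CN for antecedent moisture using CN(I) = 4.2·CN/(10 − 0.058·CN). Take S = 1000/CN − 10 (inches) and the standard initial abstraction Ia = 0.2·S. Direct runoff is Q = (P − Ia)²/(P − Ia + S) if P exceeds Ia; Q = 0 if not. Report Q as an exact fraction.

Q = 82418945569/11090162300 in ≈ 7.432 in

NRCS table: commercial and business district, soil group C → CN(II) = 94
Adjust CN=94 to AMC I: 4.2·94/(10 − 0.058·94) → (1974/5) ÷ (1137/250) = 32900/379 ≈ 86.807
Retention S: 1000/CN − 10 with CN=86.807 → S = 500/329 ≈ 1.520 in
Ia = 0.2S: 0.2·1.520 = 0.304 in (exactly 100/329)
Since P=9.030 > Ia=0.304: effective rainfall P−Ia = 287087/32900 in
Runoff Q = (P−Ia)²/(P−Ia+S) = (8.726)²/(8.726+1.520) = 82418945569/11090162300 ≈ 7.432 in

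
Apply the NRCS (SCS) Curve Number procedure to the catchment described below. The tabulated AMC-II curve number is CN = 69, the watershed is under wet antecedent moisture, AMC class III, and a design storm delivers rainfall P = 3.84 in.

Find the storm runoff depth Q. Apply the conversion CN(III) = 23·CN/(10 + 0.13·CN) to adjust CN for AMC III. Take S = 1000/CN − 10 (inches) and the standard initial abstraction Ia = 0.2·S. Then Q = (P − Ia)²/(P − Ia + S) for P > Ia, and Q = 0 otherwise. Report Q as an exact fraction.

Q = 1170529369/531525975 in ≈ 2.202 in

Adjust CN=69 to AMC III: 23·69/(10 + 0.13·69) → 1587 ÷ (1897/100) = 158700/1897 ≈ 83.658
Max retention: S = 1000/(158700/1897) − 10 = 3100/1587 in (≈ 1.953 in)
Ia = 0.2S: 0.2·1.953 = 0.391 in (exactly 620/1587)
Since P=3.840 > Ia=0.391: effective rainfall P−Ia = 136852/39675 in
Q = (136852/39675)²/((136852/39675) + 3100/1587) = (18728469904/1574105625)/(214352/39675) = 1170529369/531525975 in ≈ 2.202 in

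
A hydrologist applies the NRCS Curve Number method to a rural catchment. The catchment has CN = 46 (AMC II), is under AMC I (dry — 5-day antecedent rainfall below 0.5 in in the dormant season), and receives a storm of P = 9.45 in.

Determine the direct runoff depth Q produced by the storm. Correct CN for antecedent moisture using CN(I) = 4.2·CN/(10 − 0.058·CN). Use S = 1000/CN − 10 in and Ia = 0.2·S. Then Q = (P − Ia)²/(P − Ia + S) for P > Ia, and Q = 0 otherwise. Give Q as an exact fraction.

Dry (AMC I): CN(I) = 4.2·46/(10 − 0.058·46) = (966/5)/(1833/250) = 16100/611 ≈ 26.350
S = 1000/(16100/611) − 10 = 4500/161 in ≈ 27.950 in
Initial abstraction Ia = S/5 = (4500/161)/5 = 900/161 ≈ 5.590 in
Since P=9.450 > Ia=5.590: effective rainfall P−Ia = 12429/3220 in
Q: (12429/3220)² ÷ (102429/3220) = 17164449/36646820 in (≈ 0.468 in)

Q = 17164449/36646820 in ≈ 0.468 in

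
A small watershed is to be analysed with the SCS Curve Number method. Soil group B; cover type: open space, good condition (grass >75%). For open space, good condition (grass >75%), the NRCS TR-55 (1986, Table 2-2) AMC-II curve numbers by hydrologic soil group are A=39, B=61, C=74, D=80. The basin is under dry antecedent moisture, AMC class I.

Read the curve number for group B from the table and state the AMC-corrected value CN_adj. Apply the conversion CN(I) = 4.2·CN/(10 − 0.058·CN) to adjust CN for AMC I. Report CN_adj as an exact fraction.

CN_adj = 42700/1077 ≈ 39.647

NRCS table: open space, good condition (grass >75%), soil group B → CN(II) = 61
Adjust CN=61 to AMC I: 4.2·61/(10 − 0.058·61) → (1281/5) ÷ (3231/500) = 42700/1077 ≈ 39.647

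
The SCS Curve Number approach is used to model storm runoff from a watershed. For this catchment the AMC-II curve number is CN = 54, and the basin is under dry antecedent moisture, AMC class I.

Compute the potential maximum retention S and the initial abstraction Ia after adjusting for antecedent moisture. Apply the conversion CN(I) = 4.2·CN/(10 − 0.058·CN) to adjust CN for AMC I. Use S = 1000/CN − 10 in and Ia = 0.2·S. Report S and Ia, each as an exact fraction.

S = 11500/567 in ≈ 20.282 in; Ia = 2300/567 in ≈ 4.056 in

CN(I) from CN(II)=54: (4.2·54)/(10 − 0.058·54) = 56700/1717 ≈ 33.023
Retention S: 1000/CN − 10 with CN=33.023 → S = 11500/567 ≈ 20.282 in
Ia = 0.2S: 0.2·20.282 = 4.056 in (exactly 2300/567)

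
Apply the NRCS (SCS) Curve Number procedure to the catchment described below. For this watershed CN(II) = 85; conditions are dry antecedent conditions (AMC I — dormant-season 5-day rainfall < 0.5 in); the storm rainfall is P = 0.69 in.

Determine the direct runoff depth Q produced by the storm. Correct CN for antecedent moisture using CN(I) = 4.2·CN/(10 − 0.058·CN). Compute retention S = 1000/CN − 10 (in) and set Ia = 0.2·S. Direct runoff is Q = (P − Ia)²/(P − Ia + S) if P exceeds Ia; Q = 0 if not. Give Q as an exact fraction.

Q = 0 in ≈ 0.000 in

Dry (AMC I): CN(I) = 4.2·85/(10 − 0.058·85) = 357/(507/100) = 11900/169 ≈ 70.414
S = 1000/(11900/169) − 10 = 500/119 in ≈ 4.202 in
Ia = 0.2·(500/119) = 100/119 in ≈ 0.840 in
P = 0.690 ≤ Ia = 0.840 in: entire storm abstracted, Q = 0.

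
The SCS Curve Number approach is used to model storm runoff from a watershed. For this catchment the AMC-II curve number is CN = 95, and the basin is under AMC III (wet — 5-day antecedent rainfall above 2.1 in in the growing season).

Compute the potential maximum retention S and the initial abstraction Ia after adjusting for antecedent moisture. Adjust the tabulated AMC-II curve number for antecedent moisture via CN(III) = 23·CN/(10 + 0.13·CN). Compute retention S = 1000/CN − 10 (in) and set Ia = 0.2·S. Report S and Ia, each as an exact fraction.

S = 100/437 in ≈ 0.229 in; Ia = 20/437 in ≈ 0.046 in

CN(III) from CN(II)=95: (23·95)/(10 + 0.13·95) = 43700/447 ≈ 97.763
Max retention: S = 1000/(43700/447) − 10 = 100/437 in (≈ 0.229 in)
Ia = 0.2·(100/437) = 20/437 in ≈ 0.046 in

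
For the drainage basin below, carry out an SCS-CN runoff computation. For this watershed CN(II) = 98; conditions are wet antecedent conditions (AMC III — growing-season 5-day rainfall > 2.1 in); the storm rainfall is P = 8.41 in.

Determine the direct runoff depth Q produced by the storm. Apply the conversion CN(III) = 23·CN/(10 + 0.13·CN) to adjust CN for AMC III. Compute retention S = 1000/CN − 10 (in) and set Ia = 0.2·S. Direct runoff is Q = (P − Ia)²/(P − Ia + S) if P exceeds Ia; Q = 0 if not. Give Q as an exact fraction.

Q = 894550881249/107719448900 in ≈ 8.304 in

CN(III) from CN(II)=98: (23·98)/(10 + 0.13·98) = 112700/1137 ≈ 99.120
S = 1000/(112700/1137) − 10 = 100/1127 in ≈ 0.089 in
Initial abstraction Ia = S/5 = (100/1127)/5 = 20/1127 ≈ 0.018 in
Excess rainfall: 8.410 − 0.018 = 8.392 in; P > Ia so Q > 0
Q = (945807/112700)²/((945807/112700) + 100/1127) = (894550881249/12701290000)/(955807/112700) = 894550881249/107719448900 in ≈ 8.304 in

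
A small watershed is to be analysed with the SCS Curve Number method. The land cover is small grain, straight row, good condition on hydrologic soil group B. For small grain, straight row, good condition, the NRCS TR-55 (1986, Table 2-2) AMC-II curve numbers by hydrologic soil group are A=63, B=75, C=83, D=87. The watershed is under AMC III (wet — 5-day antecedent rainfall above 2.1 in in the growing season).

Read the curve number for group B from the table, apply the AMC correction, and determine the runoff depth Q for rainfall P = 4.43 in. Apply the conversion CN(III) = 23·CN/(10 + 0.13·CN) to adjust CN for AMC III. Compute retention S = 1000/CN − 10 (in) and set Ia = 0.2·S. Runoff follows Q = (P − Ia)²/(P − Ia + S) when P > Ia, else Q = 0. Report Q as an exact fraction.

Q = 816073489/266112300 in ≈ 3.067 in

NRCS table: small grain, straight row, good condition, soil group B → CN(II) = 75
CN(III) from CN(II)=75: (23·75)/(10 + 0.13·75) = 6900/79 ≈ 87.342
S = 1000/(6900/79) − 10 = 100/69 in ≈ 1.449 in
Initial abstraction Ia = S/5 = (100/69)/5 = 20/69 ≈ 0.290 in
Excess rainfall: 4.430 − 0.290 = 4.140 in; P > Ia so Q > 0
Runoff Q = (P−Ia)²/(P−Ia+S) = (4.140)²/(4.140+1.449) = 816073489/266112300 ≈ 3.067 in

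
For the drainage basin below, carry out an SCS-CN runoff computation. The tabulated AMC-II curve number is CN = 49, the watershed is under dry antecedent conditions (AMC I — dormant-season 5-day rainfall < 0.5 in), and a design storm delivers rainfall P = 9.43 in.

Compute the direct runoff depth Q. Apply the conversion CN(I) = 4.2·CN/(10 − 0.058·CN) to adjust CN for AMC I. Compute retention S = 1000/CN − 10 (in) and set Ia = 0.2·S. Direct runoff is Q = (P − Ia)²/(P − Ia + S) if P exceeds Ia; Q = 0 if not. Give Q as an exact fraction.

Q = 23546595601/34418300700 in ≈ 0.684 in

Adjust CN=49 to AMC I: 4.2·49/(10 − 0.058·49) → (1029/5) ÷ (3579/500) = 34300/1193 ≈ 28.751
Max retention: S = 1000/(34300/1193) − 10 = 8500/343 in (≈ 24.781 in)
Initial abstraction Ia = S/5 = (8500/343)/5 = 1700/343 ≈ 4.956 in
Excess rainfall: 9.430 − 4.956 = 4.474 in; P > Ia so Q > 0
Q = (153449/34300)²/((153449/34300) + 8500/343) = (23546595601/1176490000)/(1003449/34300) = 23546595601/34418300700 in ≈ 0.684 in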